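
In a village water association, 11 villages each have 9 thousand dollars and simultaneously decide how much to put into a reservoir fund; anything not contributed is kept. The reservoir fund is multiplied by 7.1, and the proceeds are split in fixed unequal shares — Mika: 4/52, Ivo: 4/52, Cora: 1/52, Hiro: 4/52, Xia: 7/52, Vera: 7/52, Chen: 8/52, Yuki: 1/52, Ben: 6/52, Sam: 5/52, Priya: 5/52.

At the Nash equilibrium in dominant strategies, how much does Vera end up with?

Each unit j contributes comes back to j as 7.1 × (j's share), so j prefers to contribute only if that share exceeds 1/7.1 = 0.1408; otherwise keeping the unit dominates.
Chen alone (share 8/52) is above the threshold, contributing 9; the remaining 10 contribute 0. Total contributed: 9.
Vera keeps 9 and receives 7.1 × 9 × 7/52 = 8.60 from the reservoir fund, for a payoff of 17.60.

17.60 thousand dollars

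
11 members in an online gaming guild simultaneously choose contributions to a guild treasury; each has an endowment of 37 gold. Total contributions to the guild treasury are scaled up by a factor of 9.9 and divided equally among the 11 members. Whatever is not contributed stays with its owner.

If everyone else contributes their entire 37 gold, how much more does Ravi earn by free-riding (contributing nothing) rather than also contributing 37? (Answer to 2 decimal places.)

Switching from a contribution of 37 to 0 lets Ravi keep an extra 37 gold, but lowers the guild treasury by 37, which costs Ravi their own share of that drop: 9.9/11 × 37 = 33.30.
Net gain = 37 − 33.30 = 3.70. The private return per contributed unit (0.9000) is below 1, so free-riding is indeed the best response regardless of what the others do.

3.70 gold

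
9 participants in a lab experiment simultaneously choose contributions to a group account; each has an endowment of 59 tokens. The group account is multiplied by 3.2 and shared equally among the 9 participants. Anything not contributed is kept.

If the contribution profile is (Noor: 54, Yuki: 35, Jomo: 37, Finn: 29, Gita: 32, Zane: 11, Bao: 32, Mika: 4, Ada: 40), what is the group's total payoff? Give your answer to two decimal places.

1133.80 tokens

Total contributed: 54 + 35 + 37 + 29 + 32 + 11 + 32 + 4 + 40 = 274; total kept: 9 × 59 − 274 = 257.
The group account pays out 3.2 × 274 = 876.80 in aggregate.
Group total = 257 + 876.80 = 1133.80.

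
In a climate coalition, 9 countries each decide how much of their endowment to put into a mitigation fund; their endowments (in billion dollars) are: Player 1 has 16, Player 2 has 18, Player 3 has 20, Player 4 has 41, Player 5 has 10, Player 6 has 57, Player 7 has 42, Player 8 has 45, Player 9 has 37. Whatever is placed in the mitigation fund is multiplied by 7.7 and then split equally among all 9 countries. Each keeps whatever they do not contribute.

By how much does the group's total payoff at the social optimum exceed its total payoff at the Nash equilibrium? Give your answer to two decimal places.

The private return per contributed unit is 7.7/9 = 0.8556 < 1 for every player regardless of endowment, so the Nash equilibrium is zero contribution and the group total is Σ E_j = 16 + 18 + 20 + 41 + 10 + 57 + 42 + 45 + 37 = 286.
Each contributed unit returns 7.700 to the group, so the social optimum is full contribution by everyone: group total = 7.700 × 286 = 2202.20.
Efficiency loss = (7.700 − 1) × 286 = 1916.20.

1916.20 billion dollars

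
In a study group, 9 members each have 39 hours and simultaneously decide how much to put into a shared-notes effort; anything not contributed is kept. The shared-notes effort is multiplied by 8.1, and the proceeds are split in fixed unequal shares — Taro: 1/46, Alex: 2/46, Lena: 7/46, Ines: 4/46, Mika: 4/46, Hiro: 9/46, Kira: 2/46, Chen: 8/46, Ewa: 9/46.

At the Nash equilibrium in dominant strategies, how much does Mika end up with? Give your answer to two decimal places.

Each unit j contributes comes back to j as 8.1 × (j's share), so j prefers to contribute only if that share exceeds 1/8.1 = 0.1235; otherwise keeping the unit dominates.
Lena, Hiro, Chen and Ewa clear that bar, contributing 39 each; the remaining 5 contribute 0. Total contributed: 156.
Mika keeps 39 and receives 8.1 × 156 × 4/46 = 109.88 from the shared-notes effort, for a payoff of 148.88.

148.88 hours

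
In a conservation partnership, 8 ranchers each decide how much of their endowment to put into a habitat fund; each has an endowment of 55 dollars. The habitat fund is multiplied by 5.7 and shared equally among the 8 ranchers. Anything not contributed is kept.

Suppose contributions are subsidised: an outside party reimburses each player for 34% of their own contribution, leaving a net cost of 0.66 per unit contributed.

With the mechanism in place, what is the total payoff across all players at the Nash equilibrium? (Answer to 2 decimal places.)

The effective private return per unit is now (5.7/8) / 0.66 = 1.0795 > 1, so every player's dominant strategy flips to full contribution.
At the Nash equilibrium everyone contributes 55. Group total payoff = 8 × (55 × 0.34 + 5.7 × 55) = 2657.60.

2657.60 dollars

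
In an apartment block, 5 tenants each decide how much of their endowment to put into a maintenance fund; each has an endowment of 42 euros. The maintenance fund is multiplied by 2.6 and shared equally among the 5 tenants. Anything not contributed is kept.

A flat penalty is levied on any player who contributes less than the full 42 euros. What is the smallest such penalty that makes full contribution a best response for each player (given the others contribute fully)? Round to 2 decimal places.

20.16 euros

Given the others contribute fully, the best deviation is to contribute 0 (any partial contribution still incurs the fine and gives up units whose private return 0.5200 is below 1).
Deviating from 42 to 0 saves 42 euros but forfeits the deviator's share of the drop in the maintenance fund: 2.6/5 × 42 = 21.84.
So the deviation gain is 42 − 21.84 = 20.16, and the fine must be at least 20.16 euros to wipe it out.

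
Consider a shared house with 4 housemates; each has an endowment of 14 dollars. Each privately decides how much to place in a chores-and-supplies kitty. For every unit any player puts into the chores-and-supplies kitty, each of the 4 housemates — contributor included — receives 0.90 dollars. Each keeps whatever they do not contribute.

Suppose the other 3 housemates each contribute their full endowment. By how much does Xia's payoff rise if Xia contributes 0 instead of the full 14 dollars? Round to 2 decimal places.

Switching from a contribution of 14 to 0 lets Xia keep an extra 14 dollars, but lowers the chores-and-supplies kitty by 14, which costs Xia their own share of that drop: 0.90 × 14 = 12.60.
Net gain = 14 − 12.60 = 1.40. The private return per contributed unit (0.90) is below 1, so free-riding is indeed the best response regardless of what the others do.

1.40 dollars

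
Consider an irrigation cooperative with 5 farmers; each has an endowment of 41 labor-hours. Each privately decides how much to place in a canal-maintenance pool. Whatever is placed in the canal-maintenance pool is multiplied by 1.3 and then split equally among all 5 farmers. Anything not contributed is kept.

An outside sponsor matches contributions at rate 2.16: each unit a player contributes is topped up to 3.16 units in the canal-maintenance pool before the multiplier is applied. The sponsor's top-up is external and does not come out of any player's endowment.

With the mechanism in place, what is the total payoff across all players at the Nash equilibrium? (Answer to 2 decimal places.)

The effective private return is 1.3 × 3.16 / 5 = 0.8216, which is still under 1, so the mechanism doesn't change anyone's dominant strategy: zero contribution.
At the Nash equilibrium no one contributes; group total payoff = 5 × 41 = 205.

205.00 labor-hours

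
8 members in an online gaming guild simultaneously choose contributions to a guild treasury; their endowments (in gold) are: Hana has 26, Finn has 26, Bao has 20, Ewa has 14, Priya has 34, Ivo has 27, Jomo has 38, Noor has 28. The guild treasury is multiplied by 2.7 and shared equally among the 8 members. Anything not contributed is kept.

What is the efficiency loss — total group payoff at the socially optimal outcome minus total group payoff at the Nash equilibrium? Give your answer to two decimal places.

The private return per contributed unit is 2.7/8 = 0.3375 < 1 for every player regardless of endowment, so the Nash equilibrium is zero contribution and the group total is Σ E_j = 26 + 26 + 20 + 14 + 34 + 27 + 38 + 28 = 213.
Each contributed unit returns 2.700 to the group, so the social optimum is full contribution by everyone: group total = 2.700 × 213 = 575.10.
Efficiency loss = (2.700 − 1) × 213 = 362.10.

362.10 gold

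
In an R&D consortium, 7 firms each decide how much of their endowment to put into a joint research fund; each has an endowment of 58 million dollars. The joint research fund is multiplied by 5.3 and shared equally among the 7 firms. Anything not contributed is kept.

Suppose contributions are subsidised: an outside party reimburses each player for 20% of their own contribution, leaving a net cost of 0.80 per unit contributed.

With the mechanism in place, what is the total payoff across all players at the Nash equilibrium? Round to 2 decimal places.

With the mechanism, a contributed unit returns (5.3/7) / 0.80 = 0.9464 per unit of net cost — still below 1 — so contributing 0 remains dominant for every player.
Everyone keeps their endowment and the group total is 7 × 58 = 406.

406.00 million dollars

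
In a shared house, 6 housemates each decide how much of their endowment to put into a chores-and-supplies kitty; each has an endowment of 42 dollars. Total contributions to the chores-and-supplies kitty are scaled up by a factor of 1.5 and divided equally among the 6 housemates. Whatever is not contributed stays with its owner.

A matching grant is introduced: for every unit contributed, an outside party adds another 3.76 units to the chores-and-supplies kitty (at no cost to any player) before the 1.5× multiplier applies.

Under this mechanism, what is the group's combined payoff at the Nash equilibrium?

1799.28 dollars

Under the mechanism each unit contributed yields 1.5 × 4.76 / 6 = 1.1900 back to its contributor per unit of net cost, which exceeds 1, making full contribution the dominant choice for everyone.
At the Nash equilibrium everyone contributes 42. Group total payoff = 1.5 × 4.76 × 252 = 1799.28.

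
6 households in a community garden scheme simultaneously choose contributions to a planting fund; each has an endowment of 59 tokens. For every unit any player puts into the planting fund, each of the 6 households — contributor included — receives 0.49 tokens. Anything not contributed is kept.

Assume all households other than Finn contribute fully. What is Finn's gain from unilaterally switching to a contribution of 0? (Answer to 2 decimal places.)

30.09 tokens

Switching from a contribution of 59 to 0 lets Finn keep an extra 59 tokens, but lowers the planting fund by 59, which costs Finn their own share of that drop: 0.49 × 59 = 28.91.
Net gain = 59 − 28.91 = 30.09. The private return per contributed unit (0.49) is below 1, so free-riding is indeed the best response regardless of what the others do.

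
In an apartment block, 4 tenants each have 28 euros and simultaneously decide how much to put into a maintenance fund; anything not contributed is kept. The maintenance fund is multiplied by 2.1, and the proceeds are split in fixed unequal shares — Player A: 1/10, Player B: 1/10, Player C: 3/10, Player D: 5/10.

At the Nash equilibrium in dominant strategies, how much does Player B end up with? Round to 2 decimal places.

33.88 euros

Each unit j contributes comes back to j as 2.1 × (j's share), so j prefers to contribute only if that share exceeds 1/2.1 = 0.4762; otherwise keeping the unit dominates.
The only share above 0.4762 is Player D's 5/10, contributing 28; the remaining 3 contribute 0. Total contributed: 28.
Player B keeps 28 and receives 2.1 × 28 × 1/10 = 5.88 from the maintenance fund, for a payoff of 33.88.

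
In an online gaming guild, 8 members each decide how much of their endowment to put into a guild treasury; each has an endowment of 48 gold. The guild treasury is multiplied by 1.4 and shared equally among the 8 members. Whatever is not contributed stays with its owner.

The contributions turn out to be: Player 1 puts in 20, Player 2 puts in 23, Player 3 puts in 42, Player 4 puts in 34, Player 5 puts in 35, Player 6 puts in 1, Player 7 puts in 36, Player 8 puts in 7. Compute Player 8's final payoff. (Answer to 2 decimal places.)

Total contributed: 20 + 23 + 42 + 34 + 35 + 1 + 36 + 7 = 198.
Each receives 1.4 × 198 / 8 = 34.65 from the guild treasury.
Player 8 keeps 48 − 7 = 41, so Player 8's payoff is 41 + 34.65 = 75.65.

75.65 gold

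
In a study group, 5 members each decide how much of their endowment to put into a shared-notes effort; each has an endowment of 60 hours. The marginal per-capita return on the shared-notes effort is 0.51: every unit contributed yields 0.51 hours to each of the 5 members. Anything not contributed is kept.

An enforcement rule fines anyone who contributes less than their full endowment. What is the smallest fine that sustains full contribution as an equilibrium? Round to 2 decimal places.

Given the others contribute fully, the best deviation is to contribute 0 (any partial contribution still incurs the fine and gives up units whose private return 0.51 is below 1).
Deviating from 60 to 0 saves 60 hours but forfeits the deviator's share of the drop in the shared-notes effort: 0.51 × 60 = 30.60.
So the deviation gain is 60 − 30.60 = 29.40, and the fine must be at least 29.40 hours to wipe it out.

29.40 hours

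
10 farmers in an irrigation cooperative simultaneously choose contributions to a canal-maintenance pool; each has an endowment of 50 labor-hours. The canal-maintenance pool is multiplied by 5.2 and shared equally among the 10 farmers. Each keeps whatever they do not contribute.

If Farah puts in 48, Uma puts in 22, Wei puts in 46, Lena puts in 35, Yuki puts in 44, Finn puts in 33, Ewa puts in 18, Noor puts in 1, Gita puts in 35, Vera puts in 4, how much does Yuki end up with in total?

154.72 labor-hours

Total contributed: 48 + 22 + 46 + 35 + 44 + 33 + 18 + 1 + 35 + 4 = 286.
Each receives 5.2 × 286 / 10 = 148.72 from the canal-maintenance pool.
Yuki keeps 50 − 44 = 6, so Yuki's payoff is 6 + 148.72 = 154.72.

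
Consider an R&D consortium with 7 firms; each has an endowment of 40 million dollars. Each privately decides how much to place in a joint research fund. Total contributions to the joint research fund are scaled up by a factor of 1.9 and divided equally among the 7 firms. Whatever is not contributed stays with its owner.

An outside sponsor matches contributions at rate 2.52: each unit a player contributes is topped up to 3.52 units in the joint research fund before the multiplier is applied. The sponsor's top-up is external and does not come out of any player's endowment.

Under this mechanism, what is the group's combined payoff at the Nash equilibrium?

With the mechanism, a contributed unit returns 1.9 × 3.52 / 7 = 0.9554 per unit of net cost — still below 1 — so contributing 0 remains dominant for every player.
Everyone keeps their endowment and the group total is 7 × 40 = 280.

280.00 million dollars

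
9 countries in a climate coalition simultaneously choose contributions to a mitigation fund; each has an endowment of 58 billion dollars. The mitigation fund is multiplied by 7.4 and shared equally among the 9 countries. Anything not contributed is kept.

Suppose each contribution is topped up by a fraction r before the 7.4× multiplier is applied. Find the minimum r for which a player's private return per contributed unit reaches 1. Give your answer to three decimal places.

0.216

With matching at rate r, one contributed unit becomes (1 + r) in the mitigation fund and returns 7.4 × (1 + r) / 9 to the contributor.
Setting this equal to 1: 1 + r = 9/7.4 = 1.2162.
So the minimum matching rate is r = 1.2162 − 1 = 0.216.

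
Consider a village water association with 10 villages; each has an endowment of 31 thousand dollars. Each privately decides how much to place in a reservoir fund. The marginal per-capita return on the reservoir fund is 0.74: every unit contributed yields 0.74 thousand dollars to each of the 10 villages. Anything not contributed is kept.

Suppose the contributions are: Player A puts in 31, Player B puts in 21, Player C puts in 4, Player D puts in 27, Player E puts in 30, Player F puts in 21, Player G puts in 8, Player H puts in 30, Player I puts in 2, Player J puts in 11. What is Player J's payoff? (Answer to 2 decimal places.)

Total contributed: 31 + 21 + 4 + 27 + 30 + 21 + 8 + 30 + 2 + 11 = 185.
Each receives 0.74 × 185 = 136.90 from the reservoir fund.
Player J keeps 31 − 11 = 20, so Player J's payoff is 20 + 136.90 = 156.90.

156.90 thousand dollars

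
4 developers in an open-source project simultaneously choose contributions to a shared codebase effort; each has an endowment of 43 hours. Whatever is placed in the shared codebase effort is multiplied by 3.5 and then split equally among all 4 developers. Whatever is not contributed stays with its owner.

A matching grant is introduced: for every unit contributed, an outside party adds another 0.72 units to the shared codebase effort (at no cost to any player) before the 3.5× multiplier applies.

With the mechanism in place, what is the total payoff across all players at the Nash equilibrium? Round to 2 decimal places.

1035.44 hours

Under the mechanism each unit contributed yields 3.5 × 1.72 / 4 = 1.5050 back to its contributor per unit of net cost, which exceeds 1, making full contribution the dominant choice for everyone.
So the Nash equilibrium is full contribution by all 4; the group earns 3.5 × 1.72 × 172 = 1035.44.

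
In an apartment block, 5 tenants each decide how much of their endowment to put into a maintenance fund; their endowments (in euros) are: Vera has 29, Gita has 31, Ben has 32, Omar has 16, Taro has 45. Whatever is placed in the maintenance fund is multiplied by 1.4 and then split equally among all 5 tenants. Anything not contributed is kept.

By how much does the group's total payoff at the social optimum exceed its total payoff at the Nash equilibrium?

61.20 euros

The private return per contributed unit is 1.4/5 = 0.2800 < 1 for every player regardless of endowment, so the Nash equilibrium is zero contribution and the group total is Σ E_j = 29 + 31 + 32 + 16 + 45 = 153.
Each contributed unit returns 1.400 to the group, so the social optimum is full contribution by everyone: group total = 1.400 × 153 = 214.20.
Efficiency loss = (1.400 − 1) × 153 = 61.20.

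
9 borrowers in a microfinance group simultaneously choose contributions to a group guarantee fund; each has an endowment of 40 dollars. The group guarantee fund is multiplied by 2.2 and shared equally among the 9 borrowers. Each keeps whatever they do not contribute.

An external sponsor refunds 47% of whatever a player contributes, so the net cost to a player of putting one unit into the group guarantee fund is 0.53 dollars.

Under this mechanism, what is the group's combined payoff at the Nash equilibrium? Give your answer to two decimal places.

360.00 dollars

The effective private return is (2.2/9) / 0.53 = 0.4612, which is still under 1, so the mechanism doesn't change anyone's dominant strategy: zero contribution.
Everyone keeps their endowment and the group total is 9 × 40 = 360.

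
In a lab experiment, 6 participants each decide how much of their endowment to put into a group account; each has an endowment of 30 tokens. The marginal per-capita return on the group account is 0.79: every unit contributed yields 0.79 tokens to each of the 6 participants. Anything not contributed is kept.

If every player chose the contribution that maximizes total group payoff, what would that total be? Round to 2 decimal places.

853.20 tokens

Each contributed unit returns 4.740 to the group as a whole (0.79 to each of 6 players), which exceeds 1, so the social optimum is full contribution: group total = 4.740 × 180 = 853.20.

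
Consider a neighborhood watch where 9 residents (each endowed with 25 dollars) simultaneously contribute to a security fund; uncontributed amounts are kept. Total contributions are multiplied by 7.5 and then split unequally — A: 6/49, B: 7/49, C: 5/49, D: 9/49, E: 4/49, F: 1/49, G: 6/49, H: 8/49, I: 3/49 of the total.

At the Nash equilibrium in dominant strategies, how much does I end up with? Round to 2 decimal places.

59.44 dollars

Player j's private return per contributed unit is 7.5 × (j's share). Contributing is weakly dominant for j when that share is at least 1/7.5 = 0.1333, and contributing 0 is dominant otherwise.
B, D and H clear that bar, contributing 25 each; the remaining 6 contribute 0. Total contributed: 75.
I keeps 25 and receives 7.5 × 75 × 3/49 = 34.44 from the security fund, for a payoff of 59.44.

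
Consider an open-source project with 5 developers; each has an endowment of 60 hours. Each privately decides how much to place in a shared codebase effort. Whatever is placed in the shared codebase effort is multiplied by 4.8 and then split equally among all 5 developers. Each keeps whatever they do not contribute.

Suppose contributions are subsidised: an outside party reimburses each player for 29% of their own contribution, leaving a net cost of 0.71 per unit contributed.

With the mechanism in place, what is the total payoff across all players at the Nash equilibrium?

1527.00 hours

The effective private return per unit is now (4.8/5) / 0.71 = 1.3521 > 1, so every player's dominant strategy flips to full contribution.
So the Nash equilibrium is full contribution by all 5; the group earns 5 × (60 × 0.29 + 4.8 × 60) = 1527.00.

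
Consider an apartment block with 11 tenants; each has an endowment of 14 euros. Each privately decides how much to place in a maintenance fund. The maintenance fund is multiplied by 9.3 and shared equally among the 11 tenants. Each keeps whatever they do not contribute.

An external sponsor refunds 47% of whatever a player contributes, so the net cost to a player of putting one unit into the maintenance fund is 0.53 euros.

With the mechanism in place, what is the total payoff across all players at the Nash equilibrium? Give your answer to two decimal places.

The effective private return per unit is now (9.3/11) / 0.53 = 1.5952 > 1, so every player's dominant strategy flips to full contribution.
So the Nash equilibrium is full contribution by all 11; the group earns 11 × (14 × 0.47 + 9.3 × 14) = 1504.58.

1504.58 euros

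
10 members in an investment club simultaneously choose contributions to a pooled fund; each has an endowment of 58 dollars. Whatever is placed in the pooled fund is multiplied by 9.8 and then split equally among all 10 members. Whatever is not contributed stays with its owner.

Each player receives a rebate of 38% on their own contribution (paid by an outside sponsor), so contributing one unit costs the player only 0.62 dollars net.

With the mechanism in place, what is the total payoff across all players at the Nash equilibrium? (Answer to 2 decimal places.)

5904.40 dollars

With the mechanism, a contributed unit returns (9.8/10) / 0.62 = 1.5806 per unit of net cost to the contributor — now above 1 — so contributing fully is weakly dominant for every player.
So the Nash equilibrium is full contribution by all 10; the group earns 10 × (58 × 0.38 + 9.8 × 58) = 5904.40.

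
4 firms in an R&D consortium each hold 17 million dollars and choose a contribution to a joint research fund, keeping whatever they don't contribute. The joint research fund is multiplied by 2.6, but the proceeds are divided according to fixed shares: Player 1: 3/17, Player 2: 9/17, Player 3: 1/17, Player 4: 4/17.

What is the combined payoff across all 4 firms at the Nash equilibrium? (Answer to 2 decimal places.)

For player j, contributing a unit is worthwhile iff 2.6 × (j's share) ≥ 1, i.e. iff j's share is at least 0.3846.
Only Player 2 (9/17) clears that bar, contributing 17; the remaining 3 contribute 0. Total contributed: 17.
The joint research fund pays out 2.6 × 17 = 44.20 in total (split across the unequal shares, but the aggregate is all that matters for the group sum).
The 3 free-riders keep 17 each, adding 51. Group total = 51 + 44.20 = 95.20.

95.20 million dollars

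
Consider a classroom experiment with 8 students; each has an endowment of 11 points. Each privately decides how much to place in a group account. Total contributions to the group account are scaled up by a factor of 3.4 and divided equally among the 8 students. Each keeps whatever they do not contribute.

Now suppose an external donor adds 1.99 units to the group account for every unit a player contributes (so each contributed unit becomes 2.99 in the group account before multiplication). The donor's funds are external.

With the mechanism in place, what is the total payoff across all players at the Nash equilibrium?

894.61 points

With the mechanism, a contributed unit returns 3.4 × 2.99 / 8 = 1.2708 per unit of net cost to the contributor — now above 1 — so contributing fully is weakly dominant for every player.
At the Nash equilibrium everyone contributes 11. Group total payoff = 3.4 × 2.99 × 88 = 894.61.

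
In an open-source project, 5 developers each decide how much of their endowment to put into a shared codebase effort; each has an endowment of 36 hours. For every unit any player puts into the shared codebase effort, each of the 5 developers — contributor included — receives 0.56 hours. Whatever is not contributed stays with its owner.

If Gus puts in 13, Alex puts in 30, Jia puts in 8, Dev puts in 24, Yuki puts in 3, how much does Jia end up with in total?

Total contributed: 13 + 30 + 8 + 24 + 3 = 78.
Each receives 0.56 × 78 = 43.68 from the shared codebase effort.
Jia keeps 36 − 8 = 28, so Jia's payoff is 28 + 43.68 = 71.68.

71.68 hours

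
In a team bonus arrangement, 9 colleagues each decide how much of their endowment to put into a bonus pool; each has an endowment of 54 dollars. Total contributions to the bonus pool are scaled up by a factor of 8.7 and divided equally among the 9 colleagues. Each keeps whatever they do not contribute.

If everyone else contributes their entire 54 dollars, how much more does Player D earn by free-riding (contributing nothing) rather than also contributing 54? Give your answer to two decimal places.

Switching from a contribution of 54 to 0 lets Player D keep an extra 54 dollars, but lowers the bonus pool by 54, which costs Player D their own share of that drop: 8.7/9 × 54 = 52.20.
Net gain = 54 − 52.20 = 1.80. The private return per contributed unit (0.9667) is below 1, so free-riding is indeed the best response regardless of what the others do.

1.80 dollars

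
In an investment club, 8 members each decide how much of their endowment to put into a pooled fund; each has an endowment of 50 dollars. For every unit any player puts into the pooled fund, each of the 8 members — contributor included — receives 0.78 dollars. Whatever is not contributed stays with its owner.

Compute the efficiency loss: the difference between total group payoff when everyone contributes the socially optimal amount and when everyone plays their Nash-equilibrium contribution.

2096.00 dollars

The private return per contributed unit is 0.78 < 1, so contributing 0 is dominant for every player. At the Nash equilibrium everyone keeps their 50, and the group total is 8 × 50 = 400.
Each contributed unit returns 6.240 to the group as a whole (0.78 to each of 8 players), which exceeds 1, so the social optimum is full contribution: group total = 6.240 × 400 = 2496.00.
Efficiency loss = 2496.00 − 400 = 2096.00.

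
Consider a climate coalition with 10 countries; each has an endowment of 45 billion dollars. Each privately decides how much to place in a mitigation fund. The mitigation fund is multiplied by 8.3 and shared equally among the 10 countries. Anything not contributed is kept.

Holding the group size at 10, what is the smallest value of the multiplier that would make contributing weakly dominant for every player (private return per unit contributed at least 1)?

A contributed unit returns (multiplier)/10 to its contributor.
This reaches 1 exactly when the multiplier is 10.

10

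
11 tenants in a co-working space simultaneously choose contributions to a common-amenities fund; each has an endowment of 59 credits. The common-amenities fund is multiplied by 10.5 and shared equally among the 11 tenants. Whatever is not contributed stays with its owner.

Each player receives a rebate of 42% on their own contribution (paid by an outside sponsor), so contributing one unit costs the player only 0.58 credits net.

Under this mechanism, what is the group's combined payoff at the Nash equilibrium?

With the mechanism, a contributed unit returns (10.5/11) / 0.58 = 1.6458 per unit of net cost to the contributor — now above 1 — so contributing fully is weakly dominant for every player.
At the Nash equilibrium everyone contributes 59. Group total payoff = 11 × (59 × 0.42 + 10.5 × 59) = 7087.08.

7087.08 credits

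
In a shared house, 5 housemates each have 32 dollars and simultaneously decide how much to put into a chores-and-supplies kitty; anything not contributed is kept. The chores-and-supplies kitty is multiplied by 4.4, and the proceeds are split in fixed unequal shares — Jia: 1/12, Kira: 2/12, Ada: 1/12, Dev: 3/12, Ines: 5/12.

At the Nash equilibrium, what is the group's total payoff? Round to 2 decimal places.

377.60 dollars

Each unit j contributes comes back to j as 4.4 × (j's share), so j prefers to contribute only if that share exceeds 1/4.4 = 0.2273; otherwise keeping the unit dominates.
Dev and Ines clear that bar, contributing 32 each; the remaining 3 contribute 0. Total contributed: 64.
The chores-and-supplies kitty pays out 4.4 × 64 = 281.60 in total (split across the unequal shares, but the aggregate is all that matters for the group sum).
The 3 free-riders keep 32 each, adding 96. Group total = 96 + 281.60 = 377.60.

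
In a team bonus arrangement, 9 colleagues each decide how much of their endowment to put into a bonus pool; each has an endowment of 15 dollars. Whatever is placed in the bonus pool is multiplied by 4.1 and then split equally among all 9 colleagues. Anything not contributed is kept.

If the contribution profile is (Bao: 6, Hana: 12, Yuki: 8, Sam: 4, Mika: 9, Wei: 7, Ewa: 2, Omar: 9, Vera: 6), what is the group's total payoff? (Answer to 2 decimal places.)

330.30 dollars

Total contributed: 6 + 12 + 8 + 4 + 9 + 7 + 2 + 9 + 6 = 63; total kept: 9 × 15 − 63 = 72.
The bonus pool pays out 4.1 × 63 = 258.30 in aggregate.
Group total = 72 + 258.30 = 330.30.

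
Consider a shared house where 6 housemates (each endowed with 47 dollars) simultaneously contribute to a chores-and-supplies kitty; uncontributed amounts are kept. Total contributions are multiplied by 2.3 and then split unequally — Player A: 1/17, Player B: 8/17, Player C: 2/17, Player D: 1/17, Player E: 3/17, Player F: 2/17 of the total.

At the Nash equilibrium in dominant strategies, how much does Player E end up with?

66.08 dollars

A player with share s gets back 2.3·s per unit contributed, so full contribution is dominant for anyone with s > 1/2.3 = 0.4348 and zero contribution is dominant for anyone below.
The only share above 0.4348 is Player B's 8/17, contributing 47; the remaining 5 contribute 0. Total contributed: 47.
Player E keeps 47 and receives 2.3 × 47 × 3/17 = 19.08 from the chores-and-supplies kitty, for a payoff of 66.08.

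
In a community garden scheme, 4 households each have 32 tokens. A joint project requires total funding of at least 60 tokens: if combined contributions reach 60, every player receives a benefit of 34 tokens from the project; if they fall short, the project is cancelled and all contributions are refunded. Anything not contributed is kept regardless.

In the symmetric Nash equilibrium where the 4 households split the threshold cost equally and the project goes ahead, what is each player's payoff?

51 tokens

Equal share of the threshold: 60/4 = 15.
At this profile no one gains by cutting their contribution: any cut drops the total below 60, the project is cancelled, contributions are refunded, and the deviator ends with 32, which is less than 32 − 15 + 34 = 51. Contributing more than 15 just wastes the excess. So contributing exactly 15 is a best response.
Each player's payoff: 32 − 15 + 34 = 51.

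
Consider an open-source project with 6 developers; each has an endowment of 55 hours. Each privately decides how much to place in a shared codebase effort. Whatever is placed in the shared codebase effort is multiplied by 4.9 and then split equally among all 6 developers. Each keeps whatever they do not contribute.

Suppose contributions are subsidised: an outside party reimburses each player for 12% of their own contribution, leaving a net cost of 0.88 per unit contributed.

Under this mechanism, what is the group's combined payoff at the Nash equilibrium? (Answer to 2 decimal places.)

330.00 hours

With the mechanism, a contributed unit returns (4.9/6) / 0.88 = 0.9280 per unit of net cost — still below 1 — so contributing 0 remains dominant for every player.
At the Nash equilibrium no one contributes; group total payoff = 6 × 55 = 330.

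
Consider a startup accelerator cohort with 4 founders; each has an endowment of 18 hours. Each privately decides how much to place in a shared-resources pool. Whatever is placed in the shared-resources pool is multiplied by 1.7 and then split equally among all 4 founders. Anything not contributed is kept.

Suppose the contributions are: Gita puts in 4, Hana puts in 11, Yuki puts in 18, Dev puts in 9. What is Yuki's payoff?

Total contributed: 4 + 11 + 18 + 9 = 42.
Each receives 1.7 × 42 / 4 = 17.85 from the shared-resources pool.
Yuki keeps 18 − 18 = 0, so Yuki's payoff is 0 + 17.85 = 17.85.

17.85 hours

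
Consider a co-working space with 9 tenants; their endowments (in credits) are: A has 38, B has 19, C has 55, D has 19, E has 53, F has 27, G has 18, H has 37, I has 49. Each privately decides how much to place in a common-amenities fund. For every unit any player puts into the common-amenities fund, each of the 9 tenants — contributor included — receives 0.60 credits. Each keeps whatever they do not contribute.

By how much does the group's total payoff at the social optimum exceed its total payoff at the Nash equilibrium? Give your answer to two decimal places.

The private return per contributed unit is 0.60 < 1 for everyone, so the Nash equilibrium is zero contribution and the group total is Σ E_j = 38 + 19 + 55 + 19 + 53 + 27 + 18 + 37 + 49 = 315.
Each contributed unit returns 5.400 to the group, so the social optimum is full contribution by everyone: group total = 5.400 × 315 = 1701.00.
Efficiency loss = (5.400 − 1) × 315 = 1386.00.

1386.00 credits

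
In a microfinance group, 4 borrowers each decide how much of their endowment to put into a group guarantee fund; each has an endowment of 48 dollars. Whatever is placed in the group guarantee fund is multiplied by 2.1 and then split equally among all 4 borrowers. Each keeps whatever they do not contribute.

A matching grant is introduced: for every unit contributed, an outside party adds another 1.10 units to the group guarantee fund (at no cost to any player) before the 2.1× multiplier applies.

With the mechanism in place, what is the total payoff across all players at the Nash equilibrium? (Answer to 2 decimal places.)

Under the mechanism each unit contributed yields 2.1 × 2.10 / 4 = 1.1025 back to its contributor per unit of net cost, which exceeds 1, making full contribution the dominant choice for everyone.
At the Nash equilibrium everyone contributes 48. Group total payoff = 2.1 × 2.10 × 192 = 846.72.

846.72 dollars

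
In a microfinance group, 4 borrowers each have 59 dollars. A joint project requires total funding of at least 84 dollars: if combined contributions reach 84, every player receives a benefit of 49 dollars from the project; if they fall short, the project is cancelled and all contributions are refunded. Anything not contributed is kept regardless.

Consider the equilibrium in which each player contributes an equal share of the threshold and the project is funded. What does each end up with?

Equal share of the threshold: 84/4 = 21.
At this profile no one gains by cutting their contribution: any cut drops the total below 84, the project is cancelled, contributions are refunded, and the deviator ends with 59, which is less than 59 − 21 + 49 = 87. Contributing more than 21 just wastes the excess. So contributing exactly 21 is a best response.
Each player's payoff: 59 − 21 + 49 = 87.

87 dollars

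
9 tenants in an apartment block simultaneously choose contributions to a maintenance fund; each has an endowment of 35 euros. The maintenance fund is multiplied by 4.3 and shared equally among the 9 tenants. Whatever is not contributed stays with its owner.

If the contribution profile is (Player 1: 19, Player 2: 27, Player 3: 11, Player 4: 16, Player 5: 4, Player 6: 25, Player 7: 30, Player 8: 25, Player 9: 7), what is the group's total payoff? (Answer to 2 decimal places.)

856.20 euros

Total contributed: 19 + 27 + 11 + 16 + 4 + 25 + 30 + 25 + 7 = 164; total kept: 9 × 35 − 164 = 151.
The maintenance fund pays out 4.3 × 164 = 705.20 in aggregate.
Group total = 151 + 705.20 = 856.20.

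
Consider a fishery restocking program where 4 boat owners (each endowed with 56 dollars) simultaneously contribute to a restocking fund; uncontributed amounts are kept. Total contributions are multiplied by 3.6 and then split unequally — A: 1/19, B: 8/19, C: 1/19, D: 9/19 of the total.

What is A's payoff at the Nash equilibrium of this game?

For player j, contributing a unit is worthwhile iff 3.6 × (j's share) ≥ 1, i.e. iff j's share is at least 0.2778.
The shares above 0.2778 belong to B and D, contributing 56 each; the remaining 2 contribute 0. Total contributed: 112.
A keeps 56 and receives 3.6 × 112 × 1/19 = 21.22 from the restocking fund, for a payoff of 77.22.

77.22 dollars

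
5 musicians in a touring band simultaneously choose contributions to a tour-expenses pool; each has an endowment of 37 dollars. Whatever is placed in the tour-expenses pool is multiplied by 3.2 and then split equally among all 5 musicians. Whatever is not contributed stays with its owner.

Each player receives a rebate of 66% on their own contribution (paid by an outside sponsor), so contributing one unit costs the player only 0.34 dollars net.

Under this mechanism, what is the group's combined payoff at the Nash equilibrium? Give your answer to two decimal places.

714.10 dollars

The effective private return per unit is now (3.2/5) / 0.34 = 1.8824 > 1, so every player's dominant strategy flips to full contribution.
At the Nash equilibrium everyone contributes 37. Group total payoff = 5 × (37 × 0.66 + 3.2 × 37) = 714.10.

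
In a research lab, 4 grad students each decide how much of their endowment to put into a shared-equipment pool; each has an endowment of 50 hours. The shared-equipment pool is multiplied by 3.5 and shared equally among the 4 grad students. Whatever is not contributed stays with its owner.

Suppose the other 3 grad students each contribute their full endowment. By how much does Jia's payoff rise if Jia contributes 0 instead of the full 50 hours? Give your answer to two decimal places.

6.25 hours

Switching from a contribution of 50 to 0 lets Jia keep an extra 50 hours, but lowers the shared-equipment pool by 50, which costs Jia their own share of that drop: 3.5/4 × 50 = 43.75.
Net gain = 50 − 43.75 = 6.25. The private return per contributed unit (0.8750) is below 1, so free-riding is indeed the best response regardless of what the others do.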